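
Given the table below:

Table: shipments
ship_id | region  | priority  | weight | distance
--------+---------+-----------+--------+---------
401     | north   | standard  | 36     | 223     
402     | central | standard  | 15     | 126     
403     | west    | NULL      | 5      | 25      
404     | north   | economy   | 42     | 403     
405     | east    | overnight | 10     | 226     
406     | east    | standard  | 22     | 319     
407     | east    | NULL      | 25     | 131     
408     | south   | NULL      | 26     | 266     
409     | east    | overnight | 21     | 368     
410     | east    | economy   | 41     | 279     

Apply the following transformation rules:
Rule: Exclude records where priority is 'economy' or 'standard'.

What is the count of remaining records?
5

Step 1: Count records to exclude
  - 2 (economy) + 3 (standard) = 5 records
Step 2: Total records: 10
Step 3: Remaining = 10 - 5 = 5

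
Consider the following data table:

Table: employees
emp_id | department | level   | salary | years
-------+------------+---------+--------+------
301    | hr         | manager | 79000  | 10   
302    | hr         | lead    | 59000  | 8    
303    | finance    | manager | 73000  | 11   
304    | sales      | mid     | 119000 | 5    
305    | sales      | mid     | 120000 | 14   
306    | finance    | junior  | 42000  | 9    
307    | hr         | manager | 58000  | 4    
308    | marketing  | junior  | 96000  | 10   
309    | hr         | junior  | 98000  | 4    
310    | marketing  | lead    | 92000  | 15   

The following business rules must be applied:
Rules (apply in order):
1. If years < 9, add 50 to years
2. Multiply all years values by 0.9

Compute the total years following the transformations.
261.0

Step 1: Apply Rule 1 - Add 50 to records with years < 9
  - 4 records affected: 21 + (4 × 50) = 221
  - Unaffected records: 69
  - Sum after Rule 1: 290
Step 2: Apply Rule 2 - Multiply all by 0.9
  - 290 × 0.9 = 261.0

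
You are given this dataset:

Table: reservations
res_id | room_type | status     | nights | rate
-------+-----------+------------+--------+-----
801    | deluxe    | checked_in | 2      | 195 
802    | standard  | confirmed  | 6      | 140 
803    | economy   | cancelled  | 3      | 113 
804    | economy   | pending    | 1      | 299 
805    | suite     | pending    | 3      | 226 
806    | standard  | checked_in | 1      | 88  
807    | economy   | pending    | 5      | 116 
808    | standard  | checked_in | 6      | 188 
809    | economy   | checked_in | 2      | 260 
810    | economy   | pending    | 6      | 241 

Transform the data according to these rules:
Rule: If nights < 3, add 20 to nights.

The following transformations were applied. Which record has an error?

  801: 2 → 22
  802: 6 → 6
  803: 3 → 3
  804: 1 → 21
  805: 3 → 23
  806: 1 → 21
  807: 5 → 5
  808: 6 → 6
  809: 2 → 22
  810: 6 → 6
Record 805 has an error. The correct transformed value should be 3, not 23.

Step 1: Check each record against the rule
Step 2: Record 805 has nights = 3
Step 3: Since 3 >= 3, the bonus should not have been applied
Step 4: Correct value = 3, but claimed value = 23
Conclusion: Record 805 has the error.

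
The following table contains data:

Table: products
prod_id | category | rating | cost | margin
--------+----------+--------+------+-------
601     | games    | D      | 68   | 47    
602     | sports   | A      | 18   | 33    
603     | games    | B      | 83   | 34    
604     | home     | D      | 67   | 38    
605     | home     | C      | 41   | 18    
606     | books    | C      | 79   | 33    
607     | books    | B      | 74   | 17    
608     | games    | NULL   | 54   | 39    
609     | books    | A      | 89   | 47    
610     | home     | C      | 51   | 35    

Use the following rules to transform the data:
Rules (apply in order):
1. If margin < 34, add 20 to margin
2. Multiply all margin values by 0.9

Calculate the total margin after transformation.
378.9

Step 1: Apply Rule 1 - Add 20 to records with margin < 34
  - 4 records affected: 101 + (4 × 20) = 181
  - Unaffected records: 240
  - Sum after Rule 1: 421
Step 2: Apply Rule 2 - Multiply all by 0.9
  - 421 × 0.9 = 378.9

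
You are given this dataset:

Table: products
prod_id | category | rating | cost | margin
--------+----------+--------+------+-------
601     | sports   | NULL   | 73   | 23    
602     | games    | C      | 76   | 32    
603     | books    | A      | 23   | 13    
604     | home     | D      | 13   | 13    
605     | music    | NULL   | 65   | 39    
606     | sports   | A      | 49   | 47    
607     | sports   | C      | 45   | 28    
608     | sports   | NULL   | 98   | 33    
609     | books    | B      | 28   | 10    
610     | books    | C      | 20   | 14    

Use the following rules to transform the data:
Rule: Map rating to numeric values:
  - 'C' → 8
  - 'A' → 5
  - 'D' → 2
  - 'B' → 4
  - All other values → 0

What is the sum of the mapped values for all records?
40

Step 1: Apply mapping to each record
Step 2: Count by status:
  'C': 3 records × 8 = 24
  'A': 2 records × 5 = 10
  'D': 1 records × 2 = 2
  'B': 1 records × 4 = 4
Step 3: Sum all mapped values = 40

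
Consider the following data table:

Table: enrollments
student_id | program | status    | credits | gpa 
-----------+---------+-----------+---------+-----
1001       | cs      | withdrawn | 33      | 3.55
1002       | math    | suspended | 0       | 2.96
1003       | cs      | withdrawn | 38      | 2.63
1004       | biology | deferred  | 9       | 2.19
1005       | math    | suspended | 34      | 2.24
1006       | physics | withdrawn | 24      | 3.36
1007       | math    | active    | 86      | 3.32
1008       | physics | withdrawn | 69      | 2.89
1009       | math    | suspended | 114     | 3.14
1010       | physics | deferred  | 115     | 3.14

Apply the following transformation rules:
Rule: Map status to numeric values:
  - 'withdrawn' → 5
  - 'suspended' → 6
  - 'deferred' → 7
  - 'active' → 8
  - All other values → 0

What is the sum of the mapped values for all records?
60

Step 1: Apply mapping to each record
Step 2: Count by status:
  'withdrawn': 4 records × 5 = 20
  'suspended': 3 records × 6 = 18
  'deferred': 2 records × 7 = 14
  'active': 1 records × 8 = 8
Step 3: Sum all mapped values = 60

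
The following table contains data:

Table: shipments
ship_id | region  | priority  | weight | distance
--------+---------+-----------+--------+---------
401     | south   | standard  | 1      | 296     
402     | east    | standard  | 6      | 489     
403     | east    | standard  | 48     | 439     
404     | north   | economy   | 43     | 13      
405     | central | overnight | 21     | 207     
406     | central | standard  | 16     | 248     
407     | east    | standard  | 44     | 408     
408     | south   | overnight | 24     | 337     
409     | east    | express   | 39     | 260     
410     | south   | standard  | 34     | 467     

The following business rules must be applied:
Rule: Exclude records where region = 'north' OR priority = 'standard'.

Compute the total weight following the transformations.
84

Step 1: Find records where region = 'north' OR priority = 'standard'
Step 2: 7 records match, summing to 192
Step 3: Original sum: 276
Step 4: Remaining sum = 276 - 192 = 84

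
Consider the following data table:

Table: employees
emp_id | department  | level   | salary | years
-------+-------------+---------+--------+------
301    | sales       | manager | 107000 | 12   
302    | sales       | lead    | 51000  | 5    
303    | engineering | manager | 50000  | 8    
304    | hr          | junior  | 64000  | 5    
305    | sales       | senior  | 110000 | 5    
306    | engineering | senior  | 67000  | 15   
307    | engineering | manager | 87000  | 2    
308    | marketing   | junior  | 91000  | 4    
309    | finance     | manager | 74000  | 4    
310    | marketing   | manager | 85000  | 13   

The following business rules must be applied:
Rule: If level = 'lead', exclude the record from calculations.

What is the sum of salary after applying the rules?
735000

Step 1: Identify records where level = 'lead'
Step 2: The excluded records sum to 51000
Step 3: Original total salary = 786000
Step 4: Remaining total = 786000 - 51000 = 735000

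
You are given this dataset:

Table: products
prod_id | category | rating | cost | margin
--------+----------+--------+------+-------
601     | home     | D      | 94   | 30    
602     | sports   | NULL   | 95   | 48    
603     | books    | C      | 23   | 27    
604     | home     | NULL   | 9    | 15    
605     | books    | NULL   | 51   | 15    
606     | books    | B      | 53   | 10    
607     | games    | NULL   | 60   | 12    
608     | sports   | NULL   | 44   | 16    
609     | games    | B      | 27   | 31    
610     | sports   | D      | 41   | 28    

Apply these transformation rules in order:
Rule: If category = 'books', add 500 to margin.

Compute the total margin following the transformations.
1732

Step 1: Count records where category = 'books': 3
Step 2: Total bonus added: 3 × 500 = 1500
Step 3: Original sum of margin: 232
Step 4: Final sum = 232 + 1500 = 1732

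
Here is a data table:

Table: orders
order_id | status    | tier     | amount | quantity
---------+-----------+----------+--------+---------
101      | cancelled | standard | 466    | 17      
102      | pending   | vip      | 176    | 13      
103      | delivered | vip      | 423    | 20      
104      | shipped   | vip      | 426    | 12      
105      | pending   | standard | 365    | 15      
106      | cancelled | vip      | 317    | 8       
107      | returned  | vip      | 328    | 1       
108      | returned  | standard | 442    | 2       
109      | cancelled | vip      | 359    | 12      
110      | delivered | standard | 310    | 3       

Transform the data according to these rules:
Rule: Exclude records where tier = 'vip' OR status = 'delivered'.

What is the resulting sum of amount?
1273

Step 1: Find records where tier = 'vip' OR status = 'delivered'
Step 2: 7 records match, summing to 2339
Step 3: Original sum: 3612
Step 4: Remaining sum = 3612 - 2339 = 1273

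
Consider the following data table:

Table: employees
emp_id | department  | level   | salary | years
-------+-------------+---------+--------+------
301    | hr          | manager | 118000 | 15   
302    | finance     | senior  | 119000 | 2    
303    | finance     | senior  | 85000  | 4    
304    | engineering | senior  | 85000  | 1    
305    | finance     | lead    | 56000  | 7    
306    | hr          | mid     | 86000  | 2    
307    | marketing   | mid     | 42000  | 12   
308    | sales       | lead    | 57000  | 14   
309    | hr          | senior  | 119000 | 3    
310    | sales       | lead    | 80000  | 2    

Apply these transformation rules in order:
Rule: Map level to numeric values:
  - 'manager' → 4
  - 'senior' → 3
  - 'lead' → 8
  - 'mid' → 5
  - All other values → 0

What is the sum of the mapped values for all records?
50

Step 1: Apply mapping to each record
Step 2: Count by status:
  'manager': 1 records × 4 = 4
  'senior': 4 records × 3 = 12
  'lead': 3 records × 8 = 24
  'mid': 2 records × 5 = 10
Step 3: Sum all mapped values = 50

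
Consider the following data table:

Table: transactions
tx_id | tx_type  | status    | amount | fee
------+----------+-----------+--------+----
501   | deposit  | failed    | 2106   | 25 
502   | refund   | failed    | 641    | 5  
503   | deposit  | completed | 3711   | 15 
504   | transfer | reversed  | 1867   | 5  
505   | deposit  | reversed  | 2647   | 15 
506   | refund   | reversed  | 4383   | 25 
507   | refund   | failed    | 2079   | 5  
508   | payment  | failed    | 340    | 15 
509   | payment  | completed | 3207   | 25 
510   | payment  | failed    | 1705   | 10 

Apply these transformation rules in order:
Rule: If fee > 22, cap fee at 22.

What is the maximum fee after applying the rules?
22

Step 1: Original maximum fee = 25
Step 2: Apply cap at 22
Step 3: 3 records had fee > 22 and were capped
Step 4: Maximum after transformation = 22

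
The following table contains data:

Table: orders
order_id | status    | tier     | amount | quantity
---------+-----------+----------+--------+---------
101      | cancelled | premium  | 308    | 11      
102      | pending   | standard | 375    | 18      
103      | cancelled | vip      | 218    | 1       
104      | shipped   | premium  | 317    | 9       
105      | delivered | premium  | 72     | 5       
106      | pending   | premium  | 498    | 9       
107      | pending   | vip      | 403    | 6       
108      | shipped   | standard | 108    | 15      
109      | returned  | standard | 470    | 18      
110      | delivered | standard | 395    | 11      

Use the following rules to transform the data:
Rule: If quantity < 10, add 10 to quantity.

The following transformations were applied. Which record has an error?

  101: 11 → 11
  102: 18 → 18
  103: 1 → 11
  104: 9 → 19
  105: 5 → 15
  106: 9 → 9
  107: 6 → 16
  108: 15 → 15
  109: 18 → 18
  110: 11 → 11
Record 106 has an error. The correct transformed value should be 19, not 9.

Step 1: Check each record against the rule
Step 2: Record 106 has quantity = 9
Step 3: Since 9 < 10, the bonus should have been applied
Step 4: Correct value = 19, but claimed value = 9
Conclusion: Record 106 has the error.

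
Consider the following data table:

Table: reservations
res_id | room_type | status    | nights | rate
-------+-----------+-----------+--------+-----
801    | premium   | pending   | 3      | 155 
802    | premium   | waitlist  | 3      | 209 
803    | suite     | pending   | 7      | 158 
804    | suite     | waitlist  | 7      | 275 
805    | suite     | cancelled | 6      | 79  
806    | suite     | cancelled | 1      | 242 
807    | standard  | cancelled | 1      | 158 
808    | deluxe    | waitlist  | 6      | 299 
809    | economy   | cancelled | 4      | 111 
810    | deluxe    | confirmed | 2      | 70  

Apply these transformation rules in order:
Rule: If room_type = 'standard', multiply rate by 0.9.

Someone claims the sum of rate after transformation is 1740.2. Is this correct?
Yes, the result is correct.

Step 1: Calculate the correct sum after transformation
Step 2: Apply multiplier 0.9 to records where room_type = 'standard'
Step 3: Correct result = 1740.2
Step 4: Claimed result = 1740.2
Step 5: 1740.2 = 1740.2 ✓
Conclusion: The claimed result is correct.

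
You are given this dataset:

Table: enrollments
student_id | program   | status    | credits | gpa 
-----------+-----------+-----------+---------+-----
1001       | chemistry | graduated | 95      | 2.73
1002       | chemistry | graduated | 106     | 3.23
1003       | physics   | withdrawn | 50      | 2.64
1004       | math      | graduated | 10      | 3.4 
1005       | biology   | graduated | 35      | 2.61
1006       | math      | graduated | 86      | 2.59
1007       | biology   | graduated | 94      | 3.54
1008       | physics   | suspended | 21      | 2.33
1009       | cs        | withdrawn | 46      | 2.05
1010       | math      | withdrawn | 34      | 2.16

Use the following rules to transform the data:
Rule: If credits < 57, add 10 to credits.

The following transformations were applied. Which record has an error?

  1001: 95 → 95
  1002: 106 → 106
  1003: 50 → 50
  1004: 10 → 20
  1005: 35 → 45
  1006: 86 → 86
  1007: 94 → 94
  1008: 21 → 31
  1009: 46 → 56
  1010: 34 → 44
Record 1003 has an error. The correct transformed value should be 60, not 50.

Step 1: Check each record against the rule
Step 2: Record 1003 has credits = 50
Step 3: Since 50 < 57, the bonus should have been applied
Step 4: Correct value = 60, but claimed value = 50
Conclusion: Record 1003 has the error.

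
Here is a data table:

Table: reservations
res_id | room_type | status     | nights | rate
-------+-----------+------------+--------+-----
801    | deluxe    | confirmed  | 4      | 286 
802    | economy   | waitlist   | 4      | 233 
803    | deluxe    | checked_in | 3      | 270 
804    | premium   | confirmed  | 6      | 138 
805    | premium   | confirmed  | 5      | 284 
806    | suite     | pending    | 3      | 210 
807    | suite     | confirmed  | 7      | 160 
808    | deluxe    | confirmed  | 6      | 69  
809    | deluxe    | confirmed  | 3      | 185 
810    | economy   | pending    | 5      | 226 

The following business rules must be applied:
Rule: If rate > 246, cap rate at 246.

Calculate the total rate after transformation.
1959

Step 1: 3 records have rate > 246
Step 2: These records originally summed to 840
Step 3: After capping: 3 × 246 = 738
Step 4: Unaffected records sum: 1221
Step 5: Final sum = 738 + 1221 = 1959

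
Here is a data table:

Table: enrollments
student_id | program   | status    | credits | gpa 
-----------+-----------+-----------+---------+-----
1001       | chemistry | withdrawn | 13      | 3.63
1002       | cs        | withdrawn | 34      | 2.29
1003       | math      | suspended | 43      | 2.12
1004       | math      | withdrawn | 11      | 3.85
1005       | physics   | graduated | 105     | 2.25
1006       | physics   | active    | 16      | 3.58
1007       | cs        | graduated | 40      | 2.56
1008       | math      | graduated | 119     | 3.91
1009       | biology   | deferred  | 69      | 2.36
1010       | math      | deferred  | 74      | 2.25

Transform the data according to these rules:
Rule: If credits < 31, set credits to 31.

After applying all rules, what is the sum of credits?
577

Step 1: 3 records have credits < 31
Step 2: These records originally summed to 40
Step 3: After setting to minimum: 3 × 31 = 93
Step 4: Unaffected records sum: 484
Step 5: Final sum = 93 + 484 = 577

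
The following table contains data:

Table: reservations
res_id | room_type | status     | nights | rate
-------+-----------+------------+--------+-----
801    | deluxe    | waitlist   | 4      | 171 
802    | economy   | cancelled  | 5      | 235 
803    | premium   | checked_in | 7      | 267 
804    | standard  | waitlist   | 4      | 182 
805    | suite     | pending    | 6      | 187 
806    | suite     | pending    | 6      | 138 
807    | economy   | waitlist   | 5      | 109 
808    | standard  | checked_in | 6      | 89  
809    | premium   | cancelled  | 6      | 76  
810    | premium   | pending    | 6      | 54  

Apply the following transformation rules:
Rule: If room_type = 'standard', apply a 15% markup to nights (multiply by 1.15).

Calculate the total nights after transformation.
56.5

Step 1: Records with room_type = 'standard' have total nights = 10
Step 2: Apply multiplier: 10 × 1.15 = 11.5
Step 3: Other records total: 45
Step 4: Final sum = 11.5 + 45 = 56.5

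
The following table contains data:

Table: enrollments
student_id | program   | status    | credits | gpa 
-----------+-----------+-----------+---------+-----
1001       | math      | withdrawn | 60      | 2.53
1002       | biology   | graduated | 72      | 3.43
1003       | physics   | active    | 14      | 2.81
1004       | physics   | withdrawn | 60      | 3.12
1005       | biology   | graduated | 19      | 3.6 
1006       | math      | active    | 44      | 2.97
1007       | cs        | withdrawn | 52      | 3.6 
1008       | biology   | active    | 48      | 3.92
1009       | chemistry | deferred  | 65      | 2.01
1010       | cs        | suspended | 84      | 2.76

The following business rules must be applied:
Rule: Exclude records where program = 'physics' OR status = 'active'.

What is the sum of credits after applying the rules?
352

Step 1: Find records where program = 'physics' OR status = 'active'
Step 2: 4 records match, summing to 166
Step 3: Original sum: 518
Step 4: Remaining sum = 518 - 166 = 352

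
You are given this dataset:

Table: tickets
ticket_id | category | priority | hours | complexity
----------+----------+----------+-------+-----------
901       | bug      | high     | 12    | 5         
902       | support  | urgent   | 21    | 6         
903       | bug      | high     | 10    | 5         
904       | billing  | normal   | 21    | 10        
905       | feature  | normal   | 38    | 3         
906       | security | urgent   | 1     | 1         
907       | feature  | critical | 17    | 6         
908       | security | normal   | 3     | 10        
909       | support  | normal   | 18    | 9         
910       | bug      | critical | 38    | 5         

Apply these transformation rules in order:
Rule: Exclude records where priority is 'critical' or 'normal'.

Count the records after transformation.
4

Step 1: Count records to exclude
  - 2 (critical) + 4 (normal) = 6 records
Step 2: Total records: 10
Step 3: Remaining = 10 - 6 = 4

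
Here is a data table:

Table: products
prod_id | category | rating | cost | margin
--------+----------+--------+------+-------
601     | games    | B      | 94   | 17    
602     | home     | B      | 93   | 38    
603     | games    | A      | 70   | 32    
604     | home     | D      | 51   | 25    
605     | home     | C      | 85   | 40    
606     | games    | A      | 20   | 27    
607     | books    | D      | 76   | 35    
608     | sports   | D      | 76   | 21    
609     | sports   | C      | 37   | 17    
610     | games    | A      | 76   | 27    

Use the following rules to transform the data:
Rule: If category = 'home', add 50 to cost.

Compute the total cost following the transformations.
828

Step 1: Count records where category = 'home': 3
Step 2: Total bonus added: 3 × 50 = 150
Step 3: Original sum of cost: 678
Step 4: Final sum = 678 + 150 = 828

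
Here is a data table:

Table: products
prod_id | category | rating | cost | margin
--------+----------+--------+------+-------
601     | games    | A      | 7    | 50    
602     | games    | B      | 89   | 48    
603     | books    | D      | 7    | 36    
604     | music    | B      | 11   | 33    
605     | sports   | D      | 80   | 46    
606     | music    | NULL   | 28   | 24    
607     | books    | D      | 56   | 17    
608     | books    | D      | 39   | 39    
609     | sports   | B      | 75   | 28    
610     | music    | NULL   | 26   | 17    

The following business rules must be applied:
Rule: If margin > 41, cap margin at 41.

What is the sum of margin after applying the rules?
317

Step 1: 3 records have margin > 41
Step 2: These records originally summed to 144
Step 3: After capping: 3 × 41 = 123
Step 4: Unaffected records sum: 194
Step 5: Final sum = 123 + 194 = 317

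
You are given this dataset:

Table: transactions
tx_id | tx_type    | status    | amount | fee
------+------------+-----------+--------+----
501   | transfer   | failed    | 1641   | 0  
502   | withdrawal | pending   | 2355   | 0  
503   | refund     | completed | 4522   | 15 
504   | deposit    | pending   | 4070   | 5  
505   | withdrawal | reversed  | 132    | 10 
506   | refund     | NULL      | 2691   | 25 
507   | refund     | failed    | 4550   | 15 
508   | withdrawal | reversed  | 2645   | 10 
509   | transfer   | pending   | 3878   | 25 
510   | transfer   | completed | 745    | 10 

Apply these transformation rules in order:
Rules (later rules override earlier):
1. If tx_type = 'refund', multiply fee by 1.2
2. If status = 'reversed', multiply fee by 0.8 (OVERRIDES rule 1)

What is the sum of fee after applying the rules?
122.0

Step 1: Rule 2 takes priority for records with status = 'reversed'
  - 2 records: 20 × 0.8 = 16.0
Step 2: Rule 1 applies to remaining records with tx_type = 'refund'
  - 3 records: 55 × 1.2 = 66.0
Step 3: Other records unchanged: 40
Step 4: Final sum = 16.0 + 66.0 + 40 = 122.0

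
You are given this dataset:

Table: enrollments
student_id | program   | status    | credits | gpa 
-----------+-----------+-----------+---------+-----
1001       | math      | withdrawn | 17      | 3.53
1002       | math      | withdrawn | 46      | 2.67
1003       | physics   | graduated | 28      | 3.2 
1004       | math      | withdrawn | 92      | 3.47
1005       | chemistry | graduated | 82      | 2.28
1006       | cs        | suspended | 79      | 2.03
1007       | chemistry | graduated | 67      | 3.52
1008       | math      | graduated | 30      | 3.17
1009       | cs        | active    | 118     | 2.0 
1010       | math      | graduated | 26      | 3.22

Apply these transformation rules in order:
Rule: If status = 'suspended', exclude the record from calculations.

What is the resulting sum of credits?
506

Step 1: Identify records where status = 'suspended'
Step 2: The excluded records sum to 79
Step 3: Original total credits = 585
Step 4: Remaining total = 585 - 79 = 506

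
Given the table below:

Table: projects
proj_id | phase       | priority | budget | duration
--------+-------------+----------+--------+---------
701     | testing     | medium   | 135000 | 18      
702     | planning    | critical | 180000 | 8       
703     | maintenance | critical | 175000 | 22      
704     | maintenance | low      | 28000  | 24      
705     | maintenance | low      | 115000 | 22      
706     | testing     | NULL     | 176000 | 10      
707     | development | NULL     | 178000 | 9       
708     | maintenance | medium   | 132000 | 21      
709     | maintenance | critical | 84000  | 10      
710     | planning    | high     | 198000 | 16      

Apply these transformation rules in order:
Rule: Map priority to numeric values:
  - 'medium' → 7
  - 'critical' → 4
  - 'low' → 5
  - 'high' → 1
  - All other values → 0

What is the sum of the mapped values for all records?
37

Step 1: Apply mapping to each record
Step 2: Count by status:
  'medium': 2 records × 7 = 14
  'critical': 3 records × 4 = 12
  'low': 2 records × 5 = 10
  'high': 1 records × 1 = 1
Step 3: Sum all mapped values = 37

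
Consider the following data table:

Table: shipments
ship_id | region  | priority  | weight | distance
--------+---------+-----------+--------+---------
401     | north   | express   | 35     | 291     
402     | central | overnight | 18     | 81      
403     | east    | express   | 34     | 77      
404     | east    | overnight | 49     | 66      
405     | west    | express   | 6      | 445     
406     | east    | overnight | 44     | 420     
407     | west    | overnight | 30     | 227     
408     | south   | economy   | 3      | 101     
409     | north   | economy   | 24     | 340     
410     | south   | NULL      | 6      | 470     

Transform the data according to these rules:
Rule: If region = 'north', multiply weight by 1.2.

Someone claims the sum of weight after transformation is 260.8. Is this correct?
Yes, the result is correct.

Step 1: Calculate the correct sum after transformation
Step 2: Apply multiplier 1.2 to records where region = 'north'
Step 3: Correct result = 260.8
Step 4: Claimed result = 260.8
Step 5: 260.8 = 260.8 ✓
Conclusion: The claimed result is correct.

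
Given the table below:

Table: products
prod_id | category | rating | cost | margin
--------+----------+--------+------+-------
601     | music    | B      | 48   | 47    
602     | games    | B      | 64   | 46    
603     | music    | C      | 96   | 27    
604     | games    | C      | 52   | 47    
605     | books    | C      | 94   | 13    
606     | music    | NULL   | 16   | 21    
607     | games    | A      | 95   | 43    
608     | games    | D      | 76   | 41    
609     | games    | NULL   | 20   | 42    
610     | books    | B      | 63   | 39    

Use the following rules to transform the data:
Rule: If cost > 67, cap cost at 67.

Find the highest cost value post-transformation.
67

Step 1: Original maximum cost = 96
Step 2: Apply cap at 67
Step 3: 4 records had cost > 67 and were capped
Step 4: Maximum after transformation = 67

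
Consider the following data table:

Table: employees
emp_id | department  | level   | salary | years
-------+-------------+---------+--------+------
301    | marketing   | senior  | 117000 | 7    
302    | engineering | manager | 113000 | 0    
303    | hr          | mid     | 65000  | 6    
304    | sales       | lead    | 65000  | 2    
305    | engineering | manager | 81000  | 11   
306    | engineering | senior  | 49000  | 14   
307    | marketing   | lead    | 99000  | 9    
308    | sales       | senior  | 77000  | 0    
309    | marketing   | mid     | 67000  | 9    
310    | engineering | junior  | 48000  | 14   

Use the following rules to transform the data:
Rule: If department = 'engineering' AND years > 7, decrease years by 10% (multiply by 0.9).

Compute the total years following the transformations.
68.1

Step 1: Find records where department = 'engineering' AND years > 7
Step 2: 3 records match, summing to 39
Step 3: After multiplier: 39 × 0.9 = 35.1
Step 4: Unaffected records sum: 33
Step 5: Final sum = 35.1 + 33 = 68.1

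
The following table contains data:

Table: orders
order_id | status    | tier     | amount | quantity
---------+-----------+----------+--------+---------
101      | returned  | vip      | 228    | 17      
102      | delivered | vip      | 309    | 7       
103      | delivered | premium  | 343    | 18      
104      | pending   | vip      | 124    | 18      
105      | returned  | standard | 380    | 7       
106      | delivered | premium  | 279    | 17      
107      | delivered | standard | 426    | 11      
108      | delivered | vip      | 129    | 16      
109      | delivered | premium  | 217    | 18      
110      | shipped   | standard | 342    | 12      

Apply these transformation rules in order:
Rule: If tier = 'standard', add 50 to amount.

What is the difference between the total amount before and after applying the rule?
150

Step 1: Original sum of amount = 2777
Step 2: 3 records have tier = 'standard'
Step 3: Each affected record changes by 50
Step 4: Total change = 3 × 50 = 150
Step 5: New sum = 2777 + 150 = 2927
Step 6: Difference = |2927 - 2777| = 150
        (Sum increased by 150)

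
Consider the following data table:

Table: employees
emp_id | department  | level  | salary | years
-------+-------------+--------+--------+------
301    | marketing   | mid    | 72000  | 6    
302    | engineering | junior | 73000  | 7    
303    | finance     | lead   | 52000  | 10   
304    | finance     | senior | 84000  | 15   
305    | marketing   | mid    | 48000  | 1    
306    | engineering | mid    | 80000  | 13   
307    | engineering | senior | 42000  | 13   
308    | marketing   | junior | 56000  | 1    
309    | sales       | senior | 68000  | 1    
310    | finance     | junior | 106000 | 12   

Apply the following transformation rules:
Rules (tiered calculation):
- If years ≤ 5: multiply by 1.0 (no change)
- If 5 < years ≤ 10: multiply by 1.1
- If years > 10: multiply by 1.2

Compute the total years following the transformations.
91.9

Step 1: Tier 1 (years ≤ 5): 3 records, sum = 3 × 1.0 = 3.0
Step 2: Tier 2 (5 < years ≤ 10): 3 records, sum = 23 × 1.1 = 25.3
Step 3: Tier 3 (years > 10): 4 records, sum = 53 × 1.2 = 63.6
Step 4: Final sum = 3.0 + 25.3 + 63.6 = 91.9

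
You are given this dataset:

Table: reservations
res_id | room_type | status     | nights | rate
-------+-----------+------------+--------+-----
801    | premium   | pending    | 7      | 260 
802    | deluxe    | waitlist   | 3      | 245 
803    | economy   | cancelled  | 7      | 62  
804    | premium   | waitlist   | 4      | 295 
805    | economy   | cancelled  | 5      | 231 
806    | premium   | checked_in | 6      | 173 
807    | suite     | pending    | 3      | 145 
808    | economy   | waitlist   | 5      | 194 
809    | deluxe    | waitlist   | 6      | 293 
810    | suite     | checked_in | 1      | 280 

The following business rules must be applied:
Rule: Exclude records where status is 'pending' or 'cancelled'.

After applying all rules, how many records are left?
6

Step 1: Count records to exclude
  - 2 (pending) + 2 (cancelled) = 4 records
Step 2: Total records: 10
Step 3: Remaining = 10 - 4 = 6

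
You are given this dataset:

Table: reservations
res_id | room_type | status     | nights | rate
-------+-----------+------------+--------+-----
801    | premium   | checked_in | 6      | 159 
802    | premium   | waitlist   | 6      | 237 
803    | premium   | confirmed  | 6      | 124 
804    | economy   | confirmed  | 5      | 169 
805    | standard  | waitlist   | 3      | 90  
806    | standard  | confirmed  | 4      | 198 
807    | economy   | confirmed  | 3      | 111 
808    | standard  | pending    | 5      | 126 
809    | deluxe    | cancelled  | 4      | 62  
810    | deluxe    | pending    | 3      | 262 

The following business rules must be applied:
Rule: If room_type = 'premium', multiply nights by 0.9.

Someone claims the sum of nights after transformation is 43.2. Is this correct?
Yes, the result is correct.

Step 1: Calculate the correct sum after transformation
Step 2: Apply multiplier 0.9 to records where room_type = 'premium'
Step 3: Correct result = 43.2
Step 4: Claimed result = 43.2
Step 5: 43.2 = 43.2 ✓
Conclusion: The claimed result is correct.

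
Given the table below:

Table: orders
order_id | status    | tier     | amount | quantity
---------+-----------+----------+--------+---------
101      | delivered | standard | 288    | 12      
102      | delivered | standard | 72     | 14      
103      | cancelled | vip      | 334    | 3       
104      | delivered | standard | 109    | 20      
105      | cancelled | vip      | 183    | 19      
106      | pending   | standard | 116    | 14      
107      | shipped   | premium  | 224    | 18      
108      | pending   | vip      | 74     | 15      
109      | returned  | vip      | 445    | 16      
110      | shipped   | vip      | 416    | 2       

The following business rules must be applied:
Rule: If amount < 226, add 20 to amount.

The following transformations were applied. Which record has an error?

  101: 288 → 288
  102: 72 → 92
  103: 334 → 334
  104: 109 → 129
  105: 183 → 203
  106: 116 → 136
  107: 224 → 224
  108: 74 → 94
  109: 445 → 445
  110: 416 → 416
Record 107 has an error. The correct transformed value should be 244, not 224.

Step 1: Check each record against the rule
Step 2: Record 107 has amount = 224
Step 3: Since 224 < 226, the bonus should have been applied
Step 4: Correct value = 244, but claimed value = 224
Conclusion: Record 107 has the error.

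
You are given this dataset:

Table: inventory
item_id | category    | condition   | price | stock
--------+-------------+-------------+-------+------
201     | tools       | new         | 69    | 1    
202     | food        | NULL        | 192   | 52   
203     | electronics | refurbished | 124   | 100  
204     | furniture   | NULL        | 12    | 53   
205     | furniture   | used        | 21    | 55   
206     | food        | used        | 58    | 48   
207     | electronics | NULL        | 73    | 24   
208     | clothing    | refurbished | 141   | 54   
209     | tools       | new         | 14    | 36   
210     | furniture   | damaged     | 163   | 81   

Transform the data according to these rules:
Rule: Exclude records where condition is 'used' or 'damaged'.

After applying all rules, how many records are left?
7

Step 1: Count records to exclude
  - 2 (used) + 1 (damaged) = 3 records
Step 2: Total records: 10
Step 3: Remaining = 10 - 3 = 7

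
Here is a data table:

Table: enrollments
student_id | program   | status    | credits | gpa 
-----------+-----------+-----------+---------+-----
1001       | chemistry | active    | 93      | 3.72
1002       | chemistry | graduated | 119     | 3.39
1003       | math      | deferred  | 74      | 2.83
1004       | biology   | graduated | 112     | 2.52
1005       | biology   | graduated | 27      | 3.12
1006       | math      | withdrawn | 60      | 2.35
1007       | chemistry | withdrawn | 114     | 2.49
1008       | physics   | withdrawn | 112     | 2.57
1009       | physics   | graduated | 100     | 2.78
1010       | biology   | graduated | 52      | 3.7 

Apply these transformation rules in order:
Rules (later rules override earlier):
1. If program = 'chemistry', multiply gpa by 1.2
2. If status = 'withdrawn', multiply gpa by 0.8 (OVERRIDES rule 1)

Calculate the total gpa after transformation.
29.41

Step 1: Rule 2 takes priority for records with status = 'withdrawn'
  - 3 records: 7.41 × 0.8 = 5.93
Step 2: Rule 1 applies to remaining records with program = 'chemistry'
  - 2 records: 7.11 × 1.2 = 8.53
Step 3: Other records unchanged: 14.95
Step 4: Final sum = 5.93 + 8.53 + 14.95 = 29.41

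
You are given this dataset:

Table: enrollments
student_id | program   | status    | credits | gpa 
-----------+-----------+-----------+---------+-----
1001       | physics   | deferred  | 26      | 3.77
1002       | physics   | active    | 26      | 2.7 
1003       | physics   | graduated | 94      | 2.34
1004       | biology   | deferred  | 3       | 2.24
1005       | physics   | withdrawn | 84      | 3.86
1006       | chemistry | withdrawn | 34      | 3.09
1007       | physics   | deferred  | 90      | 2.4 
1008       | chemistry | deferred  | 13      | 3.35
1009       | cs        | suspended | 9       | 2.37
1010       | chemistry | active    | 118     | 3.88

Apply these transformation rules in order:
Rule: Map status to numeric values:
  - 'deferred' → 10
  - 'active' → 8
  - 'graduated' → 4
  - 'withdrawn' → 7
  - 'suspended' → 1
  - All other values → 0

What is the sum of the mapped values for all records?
75

Step 1: Apply mapping to each record
Step 2: Count by status:
  'deferred': 4 records × 10 = 40
  'active': 2 records × 8 = 16
  'graduated': 1 records × 4 = 4
  'withdrawn': 2 records × 7 = 14
  'suspended': 1 records × 1 = 1
Step 3: Sum all mapped values = 75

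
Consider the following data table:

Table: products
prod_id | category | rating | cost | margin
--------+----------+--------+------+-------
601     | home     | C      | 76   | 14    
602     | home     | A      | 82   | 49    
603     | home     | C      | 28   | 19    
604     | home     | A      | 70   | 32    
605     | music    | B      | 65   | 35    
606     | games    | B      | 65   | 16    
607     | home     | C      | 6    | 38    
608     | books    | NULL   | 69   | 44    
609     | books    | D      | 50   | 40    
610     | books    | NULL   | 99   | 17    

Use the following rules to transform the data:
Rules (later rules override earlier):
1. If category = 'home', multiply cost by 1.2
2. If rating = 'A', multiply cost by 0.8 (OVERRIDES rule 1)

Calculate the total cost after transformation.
601.6

Step 1: Rule 2 takes priority for records with rating = 'A'
  - 2 records: 152 × 0.8 = 121.6
Step 2: Rule 1 applies to remaining records with category = 'home'
  - 3 records: 110 × 1.2 = 132.0
Step 3: Other records unchanged: 348
Step 4: Final sum = 121.6 + 132.0 + 348 = 601.6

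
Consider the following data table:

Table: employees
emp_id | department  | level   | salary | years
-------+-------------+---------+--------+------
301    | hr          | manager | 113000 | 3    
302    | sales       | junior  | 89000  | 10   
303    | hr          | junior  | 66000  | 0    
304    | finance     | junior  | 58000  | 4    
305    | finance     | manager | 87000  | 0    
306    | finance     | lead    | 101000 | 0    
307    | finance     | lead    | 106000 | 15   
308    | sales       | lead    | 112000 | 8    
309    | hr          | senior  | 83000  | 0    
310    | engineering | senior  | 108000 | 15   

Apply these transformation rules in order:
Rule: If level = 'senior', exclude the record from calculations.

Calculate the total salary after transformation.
732000

Step 1: Identify records where level = 'senior'
Step 2: The excluded records sum to 191000
Step 3: Original total salary = 923000
Step 4: Remaining total = 923000 - 191000 = 732000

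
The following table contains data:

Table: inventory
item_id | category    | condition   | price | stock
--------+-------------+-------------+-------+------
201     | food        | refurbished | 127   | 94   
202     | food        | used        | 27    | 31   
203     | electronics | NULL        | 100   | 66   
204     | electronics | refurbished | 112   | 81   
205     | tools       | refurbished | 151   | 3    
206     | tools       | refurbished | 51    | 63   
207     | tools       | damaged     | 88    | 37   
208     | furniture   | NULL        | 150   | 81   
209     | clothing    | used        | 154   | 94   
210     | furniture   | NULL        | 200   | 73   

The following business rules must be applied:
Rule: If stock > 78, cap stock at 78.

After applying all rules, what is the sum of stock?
585

Step 1: 4 records have stock > 78
Step 2: These records originally summed to 350
Step 3: After capping: 4 × 78 = 312
Step 4: Unaffected records sum: 273
Step 5: Final sum = 312 + 273 = 585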